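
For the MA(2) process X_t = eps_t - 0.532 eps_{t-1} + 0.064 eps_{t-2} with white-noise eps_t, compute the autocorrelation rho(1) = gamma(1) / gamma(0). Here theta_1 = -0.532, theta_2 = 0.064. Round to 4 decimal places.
\rho(1) = -0.4398

For an MA(q) process with theta_0 = 1, the autocovariance is
  gamma(k) = sigma^2 * sum_{i=0..q-k} theta_i * theta_{i+k},
and rho(k) = gamma(k) / gamma(0). Sigma^2 cancels.
  numerator   = (1)*(-0.532) + (-0.532)*(0.064) = -0.566048.
  denominator = (1)^2 + (-0.532)^2 + (0.064)^2 = 1.28712.
  rho(1) = -0.566048 / 1.28712 = -0.4398.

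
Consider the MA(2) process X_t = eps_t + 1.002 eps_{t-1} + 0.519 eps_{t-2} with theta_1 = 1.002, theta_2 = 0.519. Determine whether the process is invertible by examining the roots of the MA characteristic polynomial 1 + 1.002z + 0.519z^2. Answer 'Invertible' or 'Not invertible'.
\text{Invertible}

The MA(q) characteristic polynomial is P(z) = 1 + 1.002z + 0.519z^2.
Invertibility requires all roots to lie outside the unit circle, i.e. |z| > 1 for every root.
Set 1 + (1.002) z + (0.519) z^2 = 0, i.e. a z^2 + b z + c = 0 with a = 0.519, b = 1.002, c = 1.
Discriminant D = b^2 - 4ac = (1.002)^2 - 4*(0.519)*1 = 1.004004 - (2.076) = -1.071996.
D < 0, so the roots are the complex-conjugate pair z = (-b +/- i sqrt(-D)) / (2a) = -0.9653 +/- 0.9975i.
For a conjugate pair |z|^2 = z * conj(z) = (product of roots) = c/a = 1/(0.519) = 1.926782, so |z| = sqrt(1.926782) = 1.3881 for both roots.
Moduli of all roots: 1.3881, 1.3881.
All moduli strictly greater than 1? Yes.
Verdict: Invertible.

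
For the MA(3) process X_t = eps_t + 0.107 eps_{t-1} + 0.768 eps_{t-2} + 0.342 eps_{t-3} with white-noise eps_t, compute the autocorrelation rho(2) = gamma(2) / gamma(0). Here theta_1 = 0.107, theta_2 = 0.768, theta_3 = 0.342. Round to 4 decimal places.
\rho(2) = 0.4683

For an MA(q) process with theta_0 = 1, the autocovariance is
  gamma(k) = sigma^2 * sum_{i=0..q-k} theta_i * theta_{i+k},
and rho(k) = gamma(k) / gamma(0). Sigma^2 cancels.
  numerator   = (1)*(0.768) + (0.107)*(0.342) = 0.804594.
  denominator = (1)^2 + (0.107)^2 + (0.768)^2 + (0.342)^2 = 1.718237.
  rho(2) = 0.804594 / 1.718237 = 0.4683.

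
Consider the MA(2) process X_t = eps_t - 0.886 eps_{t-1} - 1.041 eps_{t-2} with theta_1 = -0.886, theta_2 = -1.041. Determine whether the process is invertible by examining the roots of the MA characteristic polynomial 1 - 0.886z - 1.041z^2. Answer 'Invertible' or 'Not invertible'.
\text{Not invertible}

The MA(q) characteristic polynomial is P(z) = 1 - 0.886z - 1.041z^2.
Invertibility requires all roots to lie outside the unit circle, i.e. |z| > 1 for every root.
Set 1 + (-0.886) z + (-1.041) z^2 = 0, i.e. a z^2 + b z + c = 0 with a = -1.041, b = -0.886, c = 1.
Discriminant D = b^2 - 4ac = (-0.886)^2 - 4*(-1.041)*1 = 0.784996 - (-4.164) = 4.948996.
D >= 0, so the roots are real: z = (-b +/- sqrt(D)) / (2a) = (0.886 +/- 2.224634) / (-2.082).
  z_1 = (0.886 + 2.224634) / (-2.082) = -1.4941,   |z_1| = 1.4941.
  z_2 = (0.886 - 2.224634) / (-2.082) = 0.643,   |z_2| = 0.643.
Moduli of all roots: 1.4941, 0.6430.
All moduli strictly greater than 1? No.
Verdict: Not invertible.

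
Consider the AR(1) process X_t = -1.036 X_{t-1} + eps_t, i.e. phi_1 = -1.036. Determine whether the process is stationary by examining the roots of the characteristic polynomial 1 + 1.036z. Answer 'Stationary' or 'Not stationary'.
\text{Not stationary}

The AR(p) characteristic polynomial is P(z) = 1 + 1.036z.
Stationarity requires all roots to lie outside the unit circle, i.e. |z| > 1 for every root.
This is linear in z: 1 + (1.036) z = 0  =>  z = -1/(1.036) = -0.965251,  |z| = 0.965251.
Moduli of all roots: 0.9653.
All moduli strictly greater than 1? No.
Verdict: Not stationary.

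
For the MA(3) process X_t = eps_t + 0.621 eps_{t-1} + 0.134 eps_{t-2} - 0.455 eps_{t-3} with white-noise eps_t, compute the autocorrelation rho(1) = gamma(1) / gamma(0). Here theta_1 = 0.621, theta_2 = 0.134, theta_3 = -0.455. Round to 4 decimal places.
\rho(1) = 0.3994

For an MA(q) process with theta_0 = 1, the autocovariance is
  gamma(k) = sigma^2 * sum_{i=0..q-k} theta_i * theta_{i+k},
and rho(k) = gamma(k) / gamma(0). Sigma^2 cancels.
  numerator   = (1)*(0.621) + (0.621)*(0.134) + (0.134)*(-0.455) = 0.643244.
  denominator = (1)^2 + (0.621)^2 + (0.134)^2 + (-0.455)^2 = 1.610622.
  rho(1) = 0.643244 / 1.610622 = 0.3994.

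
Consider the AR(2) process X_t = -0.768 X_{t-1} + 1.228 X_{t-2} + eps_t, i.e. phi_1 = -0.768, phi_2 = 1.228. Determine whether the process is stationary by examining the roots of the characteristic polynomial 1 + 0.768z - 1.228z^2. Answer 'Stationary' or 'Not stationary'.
\text{Not stationary}

The AR(p) characteristic polynomial is P(z) = 1 + 0.768z - 1.228z^2.
Stationarity requires all roots to lie outside the unit circle, i.e. |z| > 1 for every root.
Set 1 + (0.768) z + (-1.228) z^2 = 0, i.e. a z^2 + b z + c = 0 with a = -1.228, b = 0.768, c = 1.
Discriminant D = b^2 - 4ac = (0.768)^2 - 4*(-1.228)*1 = 0.589824 - (-4.912) = 5.501824.
D >= 0, so the roots are real: z = (-b +/- sqrt(D)) / (2a) = (-0.768 +/- 2.345597) / (-2.456).
  z_1 = (-0.768 + 2.345597) / (-2.456) = -0.6423,   |z_1| = 0.6423.
  z_2 = (-0.768 - 2.345597) / (-2.456) = 1.2678,   |z_2| = 1.2678.
Moduli of all roots: 0.6423, 1.2678.
All moduli strictly greater than 1? No.
Verdict: Not stationary.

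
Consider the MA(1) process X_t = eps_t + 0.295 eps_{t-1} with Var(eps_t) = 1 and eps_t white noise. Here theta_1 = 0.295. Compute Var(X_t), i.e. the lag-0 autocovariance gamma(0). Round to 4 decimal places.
\gamma(0) = 1.0870

For an MA(q) process X_t = eps_t + sum_i theta_i eps_{t-i} with
Var(eps_t) = sigma^2, the variance is
  gamma(0) = sigma^2 * (1 + sum_i theta_i^2).
  sum_i theta_i^2 = (0.295)^2 = 0.087025.
  gamma(0) = 1 * (1 + 0.087025) = 1 * 1.087025 = 1.087025, which rounds to 1.0870.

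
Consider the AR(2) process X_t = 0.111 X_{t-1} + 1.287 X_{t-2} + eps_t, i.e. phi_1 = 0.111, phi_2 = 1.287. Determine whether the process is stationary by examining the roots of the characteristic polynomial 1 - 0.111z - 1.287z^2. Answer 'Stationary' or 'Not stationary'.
\text{Not stationary}

The AR(p) characteristic polynomial is P(z) = 1 - 0.111z - 1.287z^2.
Stationarity requires all roots to lie outside the unit circle, i.e. |z| > 1 for every root.
Set 1 + (-0.111) z + (-1.287) z^2 = 0, i.e. a z^2 + b z + c = 0 with a = -1.287, b = -0.111, c = 1.
Discriminant D = b^2 - 4ac = (-0.111)^2 - 4*(-1.287)*1 = 0.012321 - (-5.148) = 5.160321.
D >= 0, so the roots are real: z = (-b +/- sqrt(D)) / (2a) = (0.111 +/- 2.271634) / (-2.574).
  z_1 = (0.111 + 2.271634) / (-2.574) = -0.9257,   |z_1| = 0.9257.
  z_2 = (0.111 - 2.271634) / (-2.574) = 0.8394,   |z_2| = 0.8394.
Moduli of all roots: 0.9257, 0.8394.
All moduli strictly greater than 1? No.
Verdict: Not stationary.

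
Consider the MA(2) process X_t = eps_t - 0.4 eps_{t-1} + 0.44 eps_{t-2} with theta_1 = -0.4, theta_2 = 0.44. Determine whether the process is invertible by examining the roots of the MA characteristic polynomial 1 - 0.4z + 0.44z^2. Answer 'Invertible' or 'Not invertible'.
\text{Invertible}

The MA(q) characteristic polynomial is P(z) = 1 - 0.4z + 0.44z^2.
Invertibility requires all roots to lie outside the unit circle, i.e. |z| > 1 for every root.
Set 1 + (-0.4) z + (0.44) z^2 = 0, i.e. a z^2 + b z + c = 0 with a = 0.44, b = -0.4, c = 1.
Discriminant D = b^2 - 4ac = (-0.4)^2 - 4*(0.44)*1 = 0.16 - (1.76) = -1.6.
D < 0, so the roots are the complex-conjugate pair z = (-b +/- i sqrt(-D)) / (2a) = 0.4545 +/- 1.4374i.
For a conjugate pair |z|^2 = z * conj(z) = (product of roots) = c/a = 1/(0.44) = 2.272727, so |z| = sqrt(2.272727) = 1.5076 for both roots.
Moduli of all roots: 1.5076, 1.5076.
All moduli strictly greater than 1? Yes.
Verdict: Invertible.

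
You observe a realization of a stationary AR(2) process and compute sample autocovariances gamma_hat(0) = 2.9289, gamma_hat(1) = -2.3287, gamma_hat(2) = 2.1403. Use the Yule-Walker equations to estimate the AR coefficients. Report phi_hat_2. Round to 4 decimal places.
\hat\phi_{2} = 0.2681

The Yule-Walker equations for an AR(p) process read, in matrix form,
  Gamma_p phi = r_p,   with   (Gamma_p)_{ij} = gamma(|i - j|),
                       (r_p)_i = gamma(i),   i,j = 1..p.
Substitute the sample gammas (Toeplitz matrix and right-hand side of size 2):
  Gamma_p = [[2.9289, -2.3287], [-2.3287, 2.9289]]
  r_p     = [-2.3287, 2.1403]
Written out:
  2.9289 phi_1 - 2.3287 phi_2 = -2.3287
  -2.3287 phi_1 + 2.9289 phi_2 = 2.1403
Solve by Cramer's rule:
  det = gamma(0)^2 - gamma(1)^2 = (2.9289)^2 - (-2.3287)^2 = 8.57845521 - 5.42284369 = 3.15561152
  phi_hat_1 = [gamma(1) gamma(0) - gamma(1) gamma(2)] / det = [(-2.3287)(2.9289) - (-2.3287)(2.1403)] / 3.15561152 = -1.83641282 / 3.15561152 = -0.582
  phi_hat_2 = [gamma(0) gamma(2) - gamma(1)^2] / det = [(2.9289)(2.1403) - (-2.3287)^2] / 3.15561152 = 0.84588098 / 3.15561152 = 0.2681
So phi_hat = [-0.5820, 0.2681].
Therefore phi_hat_2 = 0.2681.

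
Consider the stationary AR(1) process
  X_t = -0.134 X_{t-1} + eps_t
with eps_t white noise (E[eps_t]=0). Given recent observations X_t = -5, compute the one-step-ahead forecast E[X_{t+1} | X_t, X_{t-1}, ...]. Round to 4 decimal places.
E[X_{t+1} \mid \mathcal F_t] = 0.6700

For an AR(p) model X_t = c + sum_i phi_i X_{t-i} + eps_t, the
one-step-ahead conditional mean is
  E[X_{t+1} | X_t, ...] = c + sum_i phi_i X_{t+1-i}.
Substitute known values:
  E[X_{t+1} | ...] = (-0.134) * (-5)
                   = 0.6700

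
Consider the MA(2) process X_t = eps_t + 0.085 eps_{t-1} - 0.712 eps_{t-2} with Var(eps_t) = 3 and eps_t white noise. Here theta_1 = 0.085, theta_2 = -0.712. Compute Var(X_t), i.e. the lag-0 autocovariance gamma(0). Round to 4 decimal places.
\gamma(0) = 4.5425

For an MA(q) process X_t = eps_t + sum_i theta_i eps_{t-i} with
Var(eps_t) = sigma^2, the variance is
  gamma(0) = sigma^2 * (1 + sum_i theta_i^2).
  sum_i theta_i^2 = (0.085)^2 + (-0.712)^2 = 0.007225 + 0.506944 = 0.514169.
  gamma(0) = 3 * (1 + 0.514169) = 3 * 1.514169 = 4.542507, which rounds to 4.5425.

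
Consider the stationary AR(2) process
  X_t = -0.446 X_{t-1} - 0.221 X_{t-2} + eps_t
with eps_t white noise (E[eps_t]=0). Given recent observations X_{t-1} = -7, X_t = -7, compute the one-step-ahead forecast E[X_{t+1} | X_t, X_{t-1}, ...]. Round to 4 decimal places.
E[X_{t+1} \mid \mathcal F_t] = 4.6690

For an AR(p) model X_t = c + sum_i phi_i X_{t-i} + eps_t, the
one-step-ahead conditional mean is
  E[X_{t+1} | X_t, ...] = c + sum_i phi_i X_{t+1-i}.
Substitute known values:
  E[X_{t+1} | ...] = (-0.446) * (-7) + (-0.221) * (-7)
                   = 4.6690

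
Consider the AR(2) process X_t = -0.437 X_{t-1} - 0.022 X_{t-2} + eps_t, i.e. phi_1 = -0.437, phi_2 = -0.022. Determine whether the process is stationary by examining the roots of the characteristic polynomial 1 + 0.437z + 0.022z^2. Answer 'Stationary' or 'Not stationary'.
\text{Stationary}

The AR(p) characteristic polynomial is P(z) = 1 + 0.437z + 0.022z^2.
Stationarity requires all roots to lie outside the unit circle, i.e. |z| > 1 for every root.
Set 1 + (0.437) z + (0.022) z^2 = 0, i.e. a z^2 + b z + c = 0 with a = 0.022, b = 0.437, c = 1.
Discriminant D = b^2 - 4ac = (0.437)^2 - 4*(0.022)*1 = 0.190969 - (0.088) = 0.102969.
D >= 0, so the roots are real: z = (-b +/- sqrt(D)) / (2a) = (-0.437 +/- 0.320888) / (0.044).
  z_1 = (-0.437 + 0.320888) / (0.044) = -2.6389,   |z_1| = 2.6389.
  z_2 = (-0.437 - 0.320888) / (0.044) = -17.2247,   |z_2| = 17.2247.
Moduli of all roots: 2.6389, 17.2247.
All moduli strictly greater than 1? Yes.
Verdict: Stationary.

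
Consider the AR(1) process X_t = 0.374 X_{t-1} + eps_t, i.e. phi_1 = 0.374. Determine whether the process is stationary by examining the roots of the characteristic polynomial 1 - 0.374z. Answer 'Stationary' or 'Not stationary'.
\text{Stationary}

The AR(p) characteristic polynomial is P(z) = 1 - 0.374z.
Stationarity requires all roots to lie outside the unit circle, i.e. |z| > 1 for every root.
This is linear in z: 1 + (-0.374) z = 0  =>  z = -1/(-0.374) = 2.673797,  |z| = 2.673797.
Moduli of all roots: 2.6738.
All moduli strictly greater than 1? Yes.
Verdict: Stationary.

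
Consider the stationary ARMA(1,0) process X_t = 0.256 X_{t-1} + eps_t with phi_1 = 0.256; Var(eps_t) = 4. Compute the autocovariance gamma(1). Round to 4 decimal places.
\gamma(1) = 1.0958

Multiply the model equation by X_{t-k} and take expectations. With theta_0 = psi_0 = 1 and psi_j the MA(infinity) weights, this gives
  gamma(k) - sum_i phi_i gamma(k-i) = c_k,
  c_k = sigma^2 * sum_{j=k..q} theta_j psi_{j-k}   (c_k = 0 for k > q),
using gamma(-m) = gamma(m).
Pure AR (q = 0): c_0 = sigma^2 = 4, c_k = 0 for k >= 1.
Equations for k = 0 and k = 1 (AR order 1):
  gamma(0) = phi_1 gamma(1) + c_0
  gamma(1) = phi_1 gamma(0) + c_1
Substituting the second into the first: gamma(0) (1 - phi_1^2) = c_0 + phi_1 c_1, so
  gamma(0) = c_0 / (1 - phi_1^2) = 4 / (1 - (0.256)^2) = 4 / 0.934464 = 4.280529.
  gamma(1) = phi_1 gamma(0) = (0.256)(4.280529) = 1.095815.
Therefore gamma(1) = 1.0958 (to 4 decimal places).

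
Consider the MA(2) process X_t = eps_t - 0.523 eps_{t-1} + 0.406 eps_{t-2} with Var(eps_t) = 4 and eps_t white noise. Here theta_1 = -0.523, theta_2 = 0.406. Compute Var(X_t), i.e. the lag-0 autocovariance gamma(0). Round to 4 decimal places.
\gamma(0) = 5.7535

For an MA(q) process X_t = eps_t + sum_i theta_i eps_{t-i} with
Var(eps_t) = sigma^2, the variance is
  gamma(0) = sigma^2 * (1 + sum_i theta_i^2).
  sum_i theta_i^2 = (-0.523)^2 + (0.406)^2 = 0.273529 + 0.164836 = 0.438365.
  gamma(0) = 4 * (1 + 0.438365) = 4 * 1.438365 = 5.75346, which rounds to 5.7535.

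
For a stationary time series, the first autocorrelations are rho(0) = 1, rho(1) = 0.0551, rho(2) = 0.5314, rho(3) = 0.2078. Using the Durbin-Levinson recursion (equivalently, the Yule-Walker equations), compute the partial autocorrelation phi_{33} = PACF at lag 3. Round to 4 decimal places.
\phi_{33} = 0.2299

The PACF at lag k is phi_{kk}, the last component of the solution
to the Yule-Walker system G_k phi = r_k where
  (G_k)_{ij} = rho(|i - j|), (r_k)_i = rho(i), i,j = 1..k.
Equivalently, Durbin-Levinson gives phi_{kk} iteratively:
  phi_{11} = rho(1)
  phi_{kk} = [rho(k) - sum_{j=1..k-1} phi_{k-1,j} rho(k-j)]
            / [1 - sum_{j=1..k-1} phi_{k-1,j} rho(j)],
  phi_{k,j} = phi_{k-1,j} - phi_{kk} phi_{k-1,k-j},  j = 1..k-1.
Step k = 1:
  phi_11 = rho(1) = 0.0551.
Step k = 2:
  phi_22 = [rho(2) - phi_11 rho(1)] / [1 - phi_11 rho(1)] = [0.5314 - (0.0551)(0.0551)] / [1 - (0.0551)(0.0551)]
         = 0.52836399 / 0.99696399 = 0.529973.
  Update: phi_21 = phi_11 - phi_22 phi_11 = 0.0551 - (0.529973)(0.0551) = 0.025898.
Step k = 3:
  phi_33 = [rho(3) - phi_21 rho(2) - phi_22 rho(1)] / [1 - phi_21 rho(1) - phi_22 rho(2)]
    numerator   = 0.2078 - (0.025898)(0.5314) - (0.529973)(0.0551) = 0.16483603
    denominator = 1 - (0.025898)(0.0551) - (0.529973)(0.5314) = 0.71694534
  phi_33 = 0.16483603 / 0.71694534 = 0.2299.
Therefore phi_{33} = 0.2299.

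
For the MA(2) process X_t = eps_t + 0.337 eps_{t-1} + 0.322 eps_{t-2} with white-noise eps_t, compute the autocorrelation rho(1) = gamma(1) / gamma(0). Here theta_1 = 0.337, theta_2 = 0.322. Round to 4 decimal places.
\rho(1) = 0.3660

For an MA(q) process with theta_0 = 1, the autocovariance is
  gamma(k) = sigma^2 * sum_{i=0..q-k} theta_i * theta_{i+k},
and rho(k) = gamma(k) / gamma(0). Sigma^2 cancels.
  numerator   = (1)*(0.337) + (0.337)*(0.322) = 0.445514.
  denominator = (1)^2 + (0.337)^2 + (0.322)^2 = 1.217253.
  rho(1) = 0.445514 / 1.217253 = 0.3660.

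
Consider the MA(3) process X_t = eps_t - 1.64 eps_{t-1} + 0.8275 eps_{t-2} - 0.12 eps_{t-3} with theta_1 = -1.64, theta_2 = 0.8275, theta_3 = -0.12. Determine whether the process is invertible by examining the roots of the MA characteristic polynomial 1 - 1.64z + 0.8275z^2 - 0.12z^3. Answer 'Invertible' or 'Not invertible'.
\text{Invertible}

The MA(q) characteristic polynomial is P(z) = 1 - 1.64z + 0.8275z^2 - 0.12z^3.
Invertibility requires all roots to lie outside the unit circle, i.e. |z| > 1 for every root.
Degree 3: look for a simple real root z0 first, then factor out (1 - z/z0) and solve the remaining quadratic.
Testing z0 = 4: P(4) = 1 + (-1.64)(4) + (0.8275)(4)^2 + (-0.12)(4)^3
  = 1 + (-6.56) + (13.24) + (-7.68) = 0.  So z_0 = 4 is a root, |z_0| = 4.
Divide out the factor (1 - 0.25 z) = (1 - z/z0) (since 1/z0 = 0.25):
  P(z) = (1 - 0.25 z)(1 + (-1.39) z + (0.48) z^2)
  [check: z-coef -1.39 - (0.25) = -1.64; z^2-coef 0.48 - (0.25)(-1.39) = 0.8275; z^3-coef -(0.25)(0.48) = -0.12.]
Remaining roots from the quadratic factor 1 + (-1.39) z + (0.48) z^2:
  Set 1 + (-1.39) z + (0.48) z^2 = 0, i.e. a z^2 + b z + c = 0 with a = 0.48, b = -1.39, c = 1.
  Discriminant D = b^2 - 4ac = (-1.39)^2 - 4*(0.48)*1 = 1.9321 - (1.92) = 0.0121.
  D >= 0, so the roots are real: z = (-b +/- sqrt(D)) / (2a) = (1.39 +/- 0.11) / (0.96).
    z_1 = (1.39 + 0.11) / (0.96) = 1.5625,   |z_1| = 1.5625.
    z_2 = (1.39 - 0.11) / (0.96) = 1.3333,   |z_2| = 1.3333.
Moduli of all roots: 4.0000, 1.5625, 1.3333.
All moduli strictly greater than 1? Yes.
Verdict: Invertible.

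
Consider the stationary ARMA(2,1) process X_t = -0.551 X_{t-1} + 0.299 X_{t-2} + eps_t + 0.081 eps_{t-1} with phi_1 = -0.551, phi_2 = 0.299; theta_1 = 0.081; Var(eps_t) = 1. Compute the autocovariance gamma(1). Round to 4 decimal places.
\gamma(1) = -1.8703

Multiply the model equation by X_{t-k} and take expectations. With theta_0 = psi_0 = 1 and psi_j the MA(infinity) weights, this gives
  gamma(k) - sum_i phi_i gamma(k-i) = c_k,
  c_k = sigma^2 * sum_{j=k..q} theta_j psi_{j-k}   (c_k = 0 for k > q),
using gamma(-m) = gamma(m).
psi-weights needed (psi_j = theta_j + sum_i phi_i psi_{j-i}):
  psi_1 = theta_1 + phi_1 = 0.081 + (-0.551) = -0.47
Right-hand sides:
  c_0 = sigma^2 (1 + theta_1 psi_1) = 1 * (1 + (0.081)(-0.47)) = 1 * 0.96193 = 0.96193
  c_1 = sigma^2 theta_1 = 1 * (0.081) = 0.081
  c_2 = 0
Equations for k = 0, 1, 2 (AR order 2, c_2 = 0):
  (E0) gamma(0) = phi_1 gamma(1) + phi_2 gamma(2) + c_0
  (E1) gamma(1) = phi_1 gamma(0) + phi_2 gamma(1) + c_1
  (E2) gamma(2) = phi_1 gamma(1) + phi_2 gamma(0)
From (E1): gamma(1) = A gamma(0) + B with
  A = phi_1 / (1 - phi_2) = -0.551 / 0.701 = -0.78602,   B = c_1 / (1 - phi_2) = 0.081 / 0.701 = 0.115549.
Insert (E2) into (E0): gamma(0) (1 - phi_2^2) = phi_1 (1 + phi_2) gamma(1) + c_0.
  phi_1 (1 + phi_2) = (-0.551)(1.299) = -0.715749,   1 - phi_2^2 = 0.910599.
Replace gamma(1) by A gamma(0) + B and collect gamma(0):
  gamma(0) [0.910599 - (-0.715749)(-0.78602)] = (-0.715749)(0.115549) + 0.96193
  gamma(0) * 0.348006 = 0.879226
  gamma(0) = 0.879226 / 0.348006 = 2.526467.
  gamma(1) = A gamma(0) + B = (-0.78602)(2.526467) + (0.115549) = -1.870305.
Therefore gamma(1) = -1.8703 (to 4 decimal places).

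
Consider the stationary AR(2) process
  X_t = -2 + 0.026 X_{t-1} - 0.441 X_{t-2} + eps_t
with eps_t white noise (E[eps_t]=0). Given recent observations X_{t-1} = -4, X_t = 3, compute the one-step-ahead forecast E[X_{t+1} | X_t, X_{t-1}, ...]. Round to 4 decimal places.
E[X_{t+1} \mid \mathcal F_t] = -0.1580

For an AR(p) model X_t = c + sum_i phi_i X_{t-i} + eps_t, the
one-step-ahead conditional mean is
  E[X_{t+1} | X_t, ...] = c + sum_i phi_i X_{t+1-i}.
Substitute known values:
  E[X_{t+1} | ...] = -2 + (0.026) * (3) + (-0.441) * (-4)
                   = -0.1580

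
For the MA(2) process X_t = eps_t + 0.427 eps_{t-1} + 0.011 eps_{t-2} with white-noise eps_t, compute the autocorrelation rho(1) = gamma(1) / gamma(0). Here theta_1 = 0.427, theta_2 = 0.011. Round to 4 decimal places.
\rho(1) = 0.3651

For an MA(q) process with theta_0 = 1, the autocovariance is
  gamma(k) = sigma^2 * sum_{i=0..q-k} theta_i * theta_{i+k},
and rho(k) = gamma(k) / gamma(0). Sigma^2 cancels.
  numerator   = (1)*(0.427) + (0.427)*(0.011) = 0.431697.
  denominator = (1)^2 + (0.427)^2 + (0.011)^2 = 1.18245.
  rho(1) = 0.431697 / 1.18245 = 0.3651.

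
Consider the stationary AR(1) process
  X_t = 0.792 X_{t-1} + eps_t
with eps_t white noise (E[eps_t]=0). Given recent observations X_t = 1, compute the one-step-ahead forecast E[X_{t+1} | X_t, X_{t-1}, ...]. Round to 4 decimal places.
E[X_{t+1} \mid \mathcal F_t] = 0.7920

For an AR(p) model X_t = c + sum_i phi_i X_{t-i} + eps_t, the
one-step-ahead conditional mean is
  E[X_{t+1} | X_t, ...] = c + sum_i phi_i X_{t+1-i}.
Substitute known values:
  E[X_{t+1} | ...] = (0.792) * (1)
                   = 0.7920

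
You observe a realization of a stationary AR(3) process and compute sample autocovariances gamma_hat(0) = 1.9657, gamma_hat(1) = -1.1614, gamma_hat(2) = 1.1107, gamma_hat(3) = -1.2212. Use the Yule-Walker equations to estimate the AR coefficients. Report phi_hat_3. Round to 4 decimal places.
\hat\phi_{3} = -0.3490

The Yule-Walker equations for an AR(p) process read, in matrix form,
  Gamma_p phi = r_p,   with   (Gamma_p)_{ij} = gamma(|i - j|),
                       (r_p)_i = gamma(i),   i,j = 1..p.
Substitute the sample gammas (Toeplitz matrix and right-hand side of size 3):
  Gamma_p = [[1.9657, -1.1614, 1.1107], [-1.1614, 1.9657, -1.1614], [1.1107, -1.1614, 1.9657]]
  r_p     = [-1.1614, 1.1107, -1.2212]
Written out (R1..R3):
  (R1) 1.9657 phi_1 - 1.1614 phi_2 + 1.1107 phi_3 = -1.1614
  (R2) -1.1614 phi_1 + 1.9657 phi_2 - 1.1614 phi_3 = 1.1107
  (R3) 1.1107 phi_1 - 1.1614 phi_2 + 1.9657 phi_3 = -1.2212
Gaussian elimination:
  R2 <- R2 - (-1.1614/1.9657) R1 = R2 - (-0.590833) R1:  1.279507 phi_2 - 0.505162 phi_3 = 0.424507
  R3 <- R3 - (1.1107/1.9657) R1 = R3 - (0.56504) R1:  -0.505162 phi_2 + 1.33811 phi_3 = -0.564962
  R3 <- R3 - (-0.505162/1.279507) R2 = R3 - (-0.39481) R2:  1.138667 phi_3 = -0.397363
Back-substitution:
  phi_hat_3 = -0.397363 / 1.138667 = -0.348972
  phi_hat_2 = (0.424507 - (-0.505162)(-0.348972)) / 1.279507 = 0.193996
  phi_hat_1 = (-1.1614 - (-1.1614)(0.193996) - (1.1107)(-0.348972)) / 1.9657 = -0.27903
So phi_hat = [-0.2790, 0.1940, -0.3490].
Therefore phi_hat_3 = -0.3490.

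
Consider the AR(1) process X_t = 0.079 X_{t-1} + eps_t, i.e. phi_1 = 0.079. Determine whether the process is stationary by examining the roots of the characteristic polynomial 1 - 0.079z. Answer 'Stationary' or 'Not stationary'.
\text{Stationary}

The AR(p) characteristic polynomial is P(z) = 1 - 0.079z.
Stationarity requires all roots to lie outside the unit circle, i.e. |z| > 1 for every root.
This is linear in z: 1 + (-0.079) z = 0  =>  z = -1/(-0.079) = 12.658228,  |z| = 12.658228.
Moduli of all roots: 12.6582.
All moduli strictly greater than 1? Yes.
Verdict: Stationary.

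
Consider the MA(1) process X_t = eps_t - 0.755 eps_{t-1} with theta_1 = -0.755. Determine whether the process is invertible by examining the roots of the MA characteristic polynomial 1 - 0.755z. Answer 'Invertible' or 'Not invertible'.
\text{Invertible}

The MA(q) characteristic polynomial is P(z) = 1 - 0.755z.
Invertibility requires all roots to lie outside the unit circle, i.e. |z| > 1 for every root.
This is linear in z: 1 + (-0.755) z = 0  =>  z = -1/(-0.755) = 1.324503,  |z| = 1.324503.
Moduli of all roots: 1.3245.
All moduli strictly greater than 1? Yes.
Verdict: Invertible.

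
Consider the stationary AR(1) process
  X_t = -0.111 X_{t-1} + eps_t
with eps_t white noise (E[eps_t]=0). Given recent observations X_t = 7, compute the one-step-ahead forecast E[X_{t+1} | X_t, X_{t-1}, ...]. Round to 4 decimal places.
E[X_{t+1} \mid \mathcal F_t] = -0.7770

For an AR(p) model X_t = c + sum_i phi_i X_{t-i} + eps_t, the
one-step-ahead conditional mean is
  E[X_{t+1} | X_t, ...] = c + sum_i phi_i X_{t+1-i}.
Substitute known values:
  E[X_{t+1} | ...] = (-0.111) * (7)
                   = -0.7770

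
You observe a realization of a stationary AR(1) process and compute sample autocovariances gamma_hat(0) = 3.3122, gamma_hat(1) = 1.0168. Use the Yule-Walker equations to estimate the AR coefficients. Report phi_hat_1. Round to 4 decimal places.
\hat\phi_{1} = 0.3070

The Yule-Walker equations for an AR(p) process read, in matrix form,
  Gamma_p phi = r_p,   with   (Gamma_p)_{ij} = gamma(|i - j|),
                       (r_p)_i = gamma(i),   i,j = 1..p.
Substitute the sample gammas (Toeplitz matrix and right-hand side of size 1):
  Gamma_p = [[3.3122]]
  r_p     = [1.0168]
With p = 1 this is the single equation gamma(0) phi_1 = gamma(1):
  phi_hat_1 = gamma(1) / gamma(0) = 1.0168 / 3.3122 = 0.3070.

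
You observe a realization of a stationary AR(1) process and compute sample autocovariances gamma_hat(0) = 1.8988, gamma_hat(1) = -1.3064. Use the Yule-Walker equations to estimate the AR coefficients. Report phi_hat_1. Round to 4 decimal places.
\hat\phi_{1} = -0.6880

The Yule-Walker equations for an AR(p) process read, in matrix form,
  Gamma_p phi = r_p,   with   (Gamma_p)_{ij} = gamma(|i - j|),
                       (r_p)_i = gamma(i),   i,j = 1..p.
Substitute the sample gammas (Toeplitz matrix and right-hand side of size 1):
  Gamma_p = [[1.8988]]
  r_p     = [-1.3064]
With p = 1 this is the single equation gamma(0) phi_1 = gamma(1):
  phi_hat_1 = gamma(1) / gamma(0) = -1.3064 / 1.8988 = -0.6880.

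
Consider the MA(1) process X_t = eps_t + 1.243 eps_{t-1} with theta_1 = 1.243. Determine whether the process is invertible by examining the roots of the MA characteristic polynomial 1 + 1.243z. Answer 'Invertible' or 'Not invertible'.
\text{Not invertible}

The MA(q) characteristic polynomial is P(z) = 1 + 1.243z.
Invertibility requires all roots to lie outside the unit circle, i.e. |z| > 1 for every root.
This is linear in z: 1 + (1.243) z = 0  =>  z = -1/(1.243) = -0.804505,  |z| = 0.804505.
Moduli of all roots: 0.8045.
All moduli strictly greater than 1? No.
Verdict: Not invertible.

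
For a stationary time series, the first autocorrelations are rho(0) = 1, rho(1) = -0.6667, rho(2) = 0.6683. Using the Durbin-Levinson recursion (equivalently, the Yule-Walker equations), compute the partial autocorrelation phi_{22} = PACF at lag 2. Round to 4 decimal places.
\phi_{22} = 0.4029

The PACF at lag k is phi_{kk}, the last component of the solution
to the Yule-Walker system G_k phi = r_k where
  (G_k)_{ij} = rho(|i - j|), (r_k)_i = rho(i), i,j = 1..k.
Equivalently, Durbin-Levinson gives phi_{kk} iteratively:
  phi_{11} = rho(1)
  phi_{kk} = [rho(k) - sum_{j=1..k-1} phi_{k-1,j} rho(k-j)]
            / [1 - sum_{j=1..k-1} phi_{k-1,j} rho(j)],
  phi_{k,j} = phi_{k-1,j} - phi_{kk} phi_{k-1,k-j},  j = 1..k-1.
Step k = 1:
  phi_11 = rho(1) = -0.6667.
Step k = 2:
  phi_22 = [rho(2) - phi_11 rho(1)] / [1 - phi_11 rho(1)] = [0.6683 - (-0.6667)(-0.6667)] / [1 - (-0.6667)(-0.6667)]
         = 0.22381111 / 0.55551111 = 0.4029.
Therefore phi_{22} = 0.4029.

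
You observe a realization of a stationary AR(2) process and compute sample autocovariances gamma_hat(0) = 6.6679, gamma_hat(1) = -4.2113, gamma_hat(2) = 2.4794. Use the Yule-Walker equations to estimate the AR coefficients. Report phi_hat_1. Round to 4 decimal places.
\hat\phi_{1} = -0.6600

The Yule-Walker equations for an AR(p) process read, in matrix form,
  Gamma_p phi = r_p,   with   (Gamma_p)_{ij} = gamma(|i - j|),
                       (r_p)_i = gamma(i),   i,j = 1..p.
Substitute the sample gammas (Toeplitz matrix and right-hand side of size 2):
  Gamma_p = [[6.6679, -4.2113], [-4.2113, 6.6679]]
  r_p     = [-4.2113, 2.4794]
Written out:
  6.6679 phi_1 - 4.2113 phi_2 = -4.2113
  -4.2113 phi_1 + 6.6679 phi_2 = 2.4794
Solve by Cramer's rule:
  det = gamma(0)^2 - gamma(1)^2 = (6.6679)^2 - (-4.2113)^2 = 44.46089041 - 17.73504769 = 26.72584272
  phi_hat_1 = [gamma(1) gamma(0) - gamma(1) gamma(2)] / det = [(-4.2113)(6.6679) - (-4.2113)(2.4794)] / 26.72584272 = -17.63903005 / 26.72584272 = -0.66
  phi_hat_2 = [gamma(0) gamma(2) - gamma(1)^2] / det = [(6.6679)(2.4794) - (-4.2113)^2] / 26.72584272 = -1.20265643 / 26.72584272 = -0.045
So phi_hat = [-0.6600, -0.0450].
Therefore phi_hat_1 = -0.6600.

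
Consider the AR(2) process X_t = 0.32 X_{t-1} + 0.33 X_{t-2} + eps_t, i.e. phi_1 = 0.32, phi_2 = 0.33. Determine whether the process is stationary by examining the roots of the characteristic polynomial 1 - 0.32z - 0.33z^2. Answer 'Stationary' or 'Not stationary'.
\text{Stationary}

The AR(p) characteristic polynomial is P(z) = 1 - 0.32z - 0.33z^2.
Stationarity requires all roots to lie outside the unit circle, i.e. |z| > 1 for every root.
Set 1 + (-0.32) z + (-0.33) z^2 = 0, i.e. a z^2 + b z + c = 0 with a = -0.33, b = -0.32, c = 1.
Discriminant D = b^2 - 4ac = (-0.32)^2 - 4*(-0.33)*1 = 0.1024 - (-1.32) = 1.4224.
D >= 0, so the roots are real: z = (-b +/- sqrt(D)) / (2a) = (0.32 +/- 1.192644) / (-0.66).
  z_1 = (0.32 + 1.192644) / (-0.66) = -2.2919,   |z_1| = 2.2919.
  z_2 = (0.32 - 1.192644) / (-0.66) = 1.3222,   |z_2| = 1.3222.
Moduli of all roots: 2.2919, 1.3222.
All moduli strictly greater than 1? Yes.
Verdict: Stationary.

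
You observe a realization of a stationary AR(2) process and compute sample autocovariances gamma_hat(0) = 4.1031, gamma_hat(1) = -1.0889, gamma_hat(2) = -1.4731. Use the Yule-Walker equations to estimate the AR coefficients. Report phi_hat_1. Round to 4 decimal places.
\hat\phi_{1} = -0.3880

The Yule-Walker equations for an AR(p) process read, in matrix form,
  Gamma_p phi = r_p,   with   (Gamma_p)_{ij} = gamma(|i - j|),
                       (r_p)_i = gamma(i),   i,j = 1..p.
Substitute the sample gammas (Toeplitz matrix and right-hand side of size 2):
  Gamma_p = [[4.1031, -1.0889], [-1.0889, 4.1031]]
  r_p     = [-1.0889, -1.4731]
Written out:
  4.1031 phi_1 - 1.0889 phi_2 = -1.0889
  -1.0889 phi_1 + 4.1031 phi_2 = -1.4731
Solve by Cramer's rule:
  det = gamma(0)^2 - gamma(1)^2 = (4.1031)^2 - (-1.0889)^2 = 16.83542961 - 1.18570321 = 15.6497264
  phi_hat_1 = [gamma(1) gamma(0) - gamma(1) gamma(2)] / det = [(-1.0889)(4.1031) - (-1.0889)(-1.4731)] / 15.6497264 = -6.07192418 / 15.6497264 = -0.388
  phi_hat_2 = [gamma(0) gamma(2) - gamma(1)^2] / det = [(4.1031)(-1.4731) - (-1.0889)^2] / 15.6497264 = -7.22997982 / 15.6497264 = -0.462
So phi_hat = [-0.3880, -0.4620].
Therefore phi_hat_1 = -0.3880.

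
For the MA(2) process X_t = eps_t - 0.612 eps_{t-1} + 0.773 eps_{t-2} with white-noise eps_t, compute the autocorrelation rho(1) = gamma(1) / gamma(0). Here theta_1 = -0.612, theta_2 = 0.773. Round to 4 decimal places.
\rho(1) = -0.5502

For an MA(q) process with theta_0 = 1, the autocovariance is
  gamma(k) = sigma^2 * sum_{i=0..q-k} theta_i * theta_{i+k},
and rho(k) = gamma(k) / gamma(0). Sigma^2 cancels.
  numerator   = (1)*(-0.612) + (-0.612)*(0.773) = -1.085076.
  denominator = (1)^2 + (-0.612)^2 + (0.773)^2 = 1.972073.
  rho(1) = -1.085076 / 1.972073 = -0.5502.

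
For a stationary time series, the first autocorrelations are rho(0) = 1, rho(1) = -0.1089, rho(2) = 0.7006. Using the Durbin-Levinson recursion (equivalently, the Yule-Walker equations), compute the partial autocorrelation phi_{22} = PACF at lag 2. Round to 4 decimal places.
\phi_{22} = 0.6970

The PACF at lag k is phi_{kk}, the last component of the solution
to the Yule-Walker system G_k phi = r_k where
  (G_k)_{ij} = rho(|i - j|), (r_k)_i = rho(i), i,j = 1..k.
Equivalently, Durbin-Levinson gives phi_{kk} iteratively:
  phi_{11} = rho(1)
  phi_{kk} = [rho(k) - sum_{j=1..k-1} phi_{k-1,j} rho(k-j)]
            / [1 - sum_{j=1..k-1} phi_{k-1,j} rho(j)],
  phi_{k,j} = phi_{k-1,j} - phi_{kk} phi_{k-1,k-j},  j = 1..k-1.
Step k = 1:
  phi_11 = rho(1) = -0.1089.
Step k = 2:
  phi_22 = [rho(2) - phi_11 rho(1)] / [1 - phi_11 rho(1)] = [0.7006 - (-0.1089)(-0.1089)] / [1 - (-0.1089)(-0.1089)]
         = 0.68874079 / 0.98814079 = 0.697.
Therefore phi_{22} = 0.6970.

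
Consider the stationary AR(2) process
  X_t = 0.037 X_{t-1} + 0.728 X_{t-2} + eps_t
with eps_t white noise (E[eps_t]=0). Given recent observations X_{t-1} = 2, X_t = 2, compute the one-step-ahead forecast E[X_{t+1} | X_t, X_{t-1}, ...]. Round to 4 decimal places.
E[X_{t+1} \mid \mathcal F_t] = 1.5300

For an AR(p) model X_t = c + sum_i phi_i X_{t-i} + eps_t, the
one-step-ahead conditional mean is
  E[X_{t+1} | X_t, ...] = c + sum_i phi_i X_{t+1-i}.
Substitute known values:
  E[X_{t+1} | ...] = (0.037) * (2) + (0.728) * (2)
                   = 1.5300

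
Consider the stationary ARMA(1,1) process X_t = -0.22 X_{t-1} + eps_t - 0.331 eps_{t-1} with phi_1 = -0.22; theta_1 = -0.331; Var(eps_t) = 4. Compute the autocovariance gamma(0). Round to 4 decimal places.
\gamma(0) = 5.2762

Multiply the model equation by X_{t-k} and take expectations. With theta_0 = psi_0 = 1 and psi_j the MA(infinity) weights, this gives
  gamma(k) - sum_i phi_i gamma(k-i) = c_k,
  c_k = sigma^2 * sum_{j=k..q} theta_j psi_{j-k}   (c_k = 0 for k > q),
using gamma(-m) = gamma(m).
psi-weights needed (psi_j = theta_j + sum_i phi_i psi_{j-i}):
  psi_1 = theta_1 + phi_1 = -0.331 + (-0.22) = -0.551
Right-hand sides:
  c_0 = sigma^2 (1 + theta_1 psi_1) = 4 * (1 + (-0.331)(-0.551)) = 4 * 1.182381 = 4.729524
  c_1 = sigma^2 theta_1 = 4 * (-0.331) = -1.324
  c_2 = 0
Equations for k = 0 and k = 1 (AR order 1):
  gamma(0) = phi_1 gamma(1) + c_0
  gamma(1) = phi_1 gamma(0) + c_1
Substituting the second into the first: gamma(0) (1 - phi_1^2) = c_0 + phi_1 c_1, so
  gamma(0) = (c_0 + phi_1 c_1) / (1 - phi_1^2) = (4.729524 + (-0.22)(-1.324)) / (1 - (-0.22)^2) = 5.020804 / 0.9516 = 5.276171.
Therefore gamma(0) = 5.2762 (to 4 decimal places).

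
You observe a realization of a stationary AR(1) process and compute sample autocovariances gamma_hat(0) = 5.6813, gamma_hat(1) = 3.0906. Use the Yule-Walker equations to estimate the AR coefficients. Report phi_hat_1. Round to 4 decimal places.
\hat\phi_{1} = 0.5440

The Yule-Walker equations for an AR(p) process read, in matrix form,
  Gamma_p phi = r_p,   with   (Gamma_p)_{ij} = gamma(|i - j|),
                       (r_p)_i = gamma(i),   i,j = 1..p.
Substitute the sample gammas (Toeplitz matrix and right-hand side of size 1):
  Gamma_p = [[5.6813]]
  r_p     = [3.0906]
With p = 1 this is the single equation gamma(0) phi_1 = gamma(1):
  phi_hat_1 = gamma(1) / gamma(0) = 3.0906 / 5.6813 = 0.5440.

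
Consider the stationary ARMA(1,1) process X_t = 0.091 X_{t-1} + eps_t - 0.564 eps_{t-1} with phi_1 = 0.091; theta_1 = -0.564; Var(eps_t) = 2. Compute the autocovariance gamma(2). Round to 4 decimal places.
\gamma(2) = -0.0823

Multiply the model equation by X_{t-k} and take expectations. With theta_0 = psi_0 = 1 and psi_j the MA(infinity) weights, this gives
  gamma(k) - sum_i phi_i gamma(k-i) = c_k,
  c_k = sigma^2 * sum_{j=k..q} theta_j psi_{j-k}   (c_k = 0 for k > q),
using gamma(-m) = gamma(m).
psi-weights needed (psi_j = theta_j + sum_i phi_i psi_{j-i}):
  psi_1 = theta_1 + phi_1 = -0.564 + (0.091) = -0.473
Right-hand sides:
  c_0 = sigma^2 (1 + theta_1 psi_1) = 2 * (1 + (-0.564)(-0.473)) = 2 * 1.266772 = 2.533544
  c_1 = sigma^2 theta_1 = 2 * (-0.564) = -1.128
  c_2 = 0
Equations for k = 0 and k = 1 (AR order 1):
  gamma(0) = phi_1 gamma(1) + c_0
  gamma(1) = phi_1 gamma(0) + c_1
Substituting the second into the first: gamma(0) (1 - phi_1^2) = c_0 + phi_1 c_1, so
  gamma(0) = (c_0 + phi_1 c_1) / (1 - phi_1^2) = (2.533544 + (0.091)(-1.128)) / (1 - (0.091)^2) = 2.430896 / 0.991719 = 2.451194.
  gamma(1) = phi_1 gamma(0) + c_1 = (0.091)(2.451194) + (-1.128) = -0.904941.
For k = 2 (> q): gamma(2) = phi_1 gamma(1) = (0.091)(-0.904941) = -0.08235.
Therefore gamma(2) = -0.0823 (to 4 decimal places).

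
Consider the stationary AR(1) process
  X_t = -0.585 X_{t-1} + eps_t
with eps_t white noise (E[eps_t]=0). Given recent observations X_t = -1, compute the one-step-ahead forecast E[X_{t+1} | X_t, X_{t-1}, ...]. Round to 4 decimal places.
E[X_{t+1} \mid \mathcal F_t] = 0.5850

For an AR(p) model X_t = c + sum_i phi_i X_{t-i} + eps_t, the
one-step-ahead conditional mean is
  E[X_{t+1} | X_t, ...] = c + sum_i phi_i X_{t+1-i}.
Substitute known values:
  E[X_{t+1} | ...] = (-0.585) * (-1)
                   = 0.5850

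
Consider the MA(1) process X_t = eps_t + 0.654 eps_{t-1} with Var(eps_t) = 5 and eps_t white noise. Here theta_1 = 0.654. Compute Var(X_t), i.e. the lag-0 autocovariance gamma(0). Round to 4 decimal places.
\gamma(0) = 7.1386

For an MA(q) process X_t = eps_t + sum_i theta_i eps_{t-i} with
Var(eps_t) = sigma^2, the variance is
  gamma(0) = sigma^2 * (1 + sum_i theta_i^2).
  sum_i theta_i^2 = (0.654)^2 = 0.427716.
  gamma(0) = 5 * (1 + 0.427716) = 5 * 1.427716 = 7.13858, which rounds to 7.1386.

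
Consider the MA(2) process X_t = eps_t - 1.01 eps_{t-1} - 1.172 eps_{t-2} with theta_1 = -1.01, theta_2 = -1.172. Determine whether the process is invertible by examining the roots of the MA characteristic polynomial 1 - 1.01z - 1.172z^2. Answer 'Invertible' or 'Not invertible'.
\text{Not invertible}

The MA(q) characteristic polynomial is P(z) = 1 - 1.01z - 1.172z^2.
Invertibility requires all roots to lie outside the unit circle, i.e. |z| > 1 for every root.
Set 1 + (-1.01) z + (-1.172) z^2 = 0, i.e. a z^2 + b z + c = 0 with a = -1.172, b = -1.01, c = 1.
Discriminant D = b^2 - 4ac = (-1.01)^2 - 4*(-1.172)*1 = 1.0201 - (-4.688) = 5.7081.
D >= 0, so the roots are real: z = (-b +/- sqrt(D)) / (2a) = (1.01 +/- 2.389163) / (-2.344).
  z_1 = (1.01 + 2.389163) / (-2.344) = -1.4502,   |z_1| = 1.4502.
  z_2 = (1.01 - 2.389163) / (-2.344) = 0.5884,   |z_2| = 0.5884.
Moduli of all roots: 1.4502, 0.5884.
All moduli strictly greater than 1? No.
Verdict: Not invertible.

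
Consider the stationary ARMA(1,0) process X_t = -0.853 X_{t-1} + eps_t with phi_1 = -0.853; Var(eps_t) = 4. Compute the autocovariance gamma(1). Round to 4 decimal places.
\gamma(1) = -12.5261

Multiply the model equation by X_{t-k} and take expectations. With theta_0 = psi_0 = 1 and psi_j the MA(infinity) weights, this gives
  gamma(k) - sum_i phi_i gamma(k-i) = c_k,
  c_k = sigma^2 * sum_{j=k..q} theta_j psi_{j-k}   (c_k = 0 for k > q),
using gamma(-m) = gamma(m).
Pure AR (q = 0): c_0 = sigma^2 = 4, c_k = 0 for k >= 1.
Equations for k = 0 and k = 1 (AR order 1):
  gamma(0) = phi_1 gamma(1) + c_0
  gamma(1) = phi_1 gamma(0) + c_1
Substituting the second into the first: gamma(0) (1 - phi_1^2) = c_0 + phi_1 c_1, so
  gamma(0) = c_0 / (1 - phi_1^2) = 4 / (1 - (-0.853)^2) = 4 / 0.272391 = 14.684773.
  gamma(1) = phi_1 gamma(0) = (-0.853)(14.684773) = -12.526111.
Therefore gamma(1) = -12.5261 (to 4 decimal places).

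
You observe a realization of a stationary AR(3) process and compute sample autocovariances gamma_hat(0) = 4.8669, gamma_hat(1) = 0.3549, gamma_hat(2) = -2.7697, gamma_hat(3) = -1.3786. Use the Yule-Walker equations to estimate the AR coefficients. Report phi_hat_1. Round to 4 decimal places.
\hat\phi_{1} = -0.0380

The Yule-Walker equations for an AR(p) process read, in matrix form,
  Gamma_p phi = r_p,   with   (Gamma_p)_{ij} = gamma(|i - j|),
                       (r_p)_i = gamma(i),   i,j = 1..p.
Substitute the sample gammas (Toeplitz matrix and right-hand side of size 3):
  Gamma_p = [[4.8669, 0.3549, -2.7697], [0.3549, 4.8669, 0.3549], [-2.7697, 0.3549, 4.8669]]
  r_p     = [0.3549, -2.7697, -1.3786]
Written out (R1..R3):
  (R1) 4.8669 phi_1 + 0.3549 phi_2 - 2.7697 phi_3 = 0.3549
  (R2) 0.3549 phi_1 + 4.8669 phi_2 + 0.3549 phi_3 = -2.7697
  (R3) -2.7697 phi_1 + 0.3549 phi_2 + 4.8669 phi_3 = -1.3786
Gaussian elimination:
  R2 <- R2 - (0.3549/4.8669) R1 = R2 - (0.072921) R1:  4.84102 phi_2 + 0.55687 phi_3 = -2.79558
  R3 <- R3 - (-2.7697/4.8669) R1 = R3 - (-0.569089) R1:  0.55687 phi_2 + 3.290694 phi_3 = -1.17663
  R3 <- R3 - (0.55687/4.84102) R2 = R3 - (0.115031) R2:  3.226636 phi_3 = -0.855051
Back-substitution:
  phi_hat_3 = -0.855051 / 3.226636 = -0.264998
  phi_hat_2 = (-2.79558 - (0.55687)(-0.264998)) / 4.84102 = -0.546994
  phi_hat_1 = (0.3549 - (0.3549)(-0.546994) - (-2.7697)(-0.264998)) / 4.8669 = -0.037999
So phi_hat = [-0.0380, -0.5470, -0.2650].
Therefore phi_hat_1 = -0.0380.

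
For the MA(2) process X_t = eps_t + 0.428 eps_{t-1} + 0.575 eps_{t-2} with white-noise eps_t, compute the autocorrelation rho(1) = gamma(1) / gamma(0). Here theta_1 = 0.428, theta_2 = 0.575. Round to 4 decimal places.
\rho(1) = 0.4453

For an MA(q) process with theta_0 = 1, the autocovariance is
  gamma(k) = sigma^2 * sum_{i=0..q-k} theta_i * theta_{i+k},
and rho(k) = gamma(k) / gamma(0). Sigma^2 cancels.
  numerator   = (1)*(0.428) + (0.428)*(0.575) = 0.6741.
  denominator = (1)^2 + (0.428)^2 + (0.575)^2 = 1.513809.
  rho(1) = 0.6741 / 1.513809 = 0.4453.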